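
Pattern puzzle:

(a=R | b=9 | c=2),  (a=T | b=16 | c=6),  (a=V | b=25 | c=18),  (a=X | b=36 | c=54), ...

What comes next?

For the a, letters move forward 2 places in the alphabet: R, T, V, X → Z.
B: perfect squares: 3², 4², 5², …, so 9, 16, 25, 36 → 49.
C goes 2, 6, 18, 54 → 162 (×3 each step).
Combining the parts gives (a=Z | b=49 | c=162).

(a=Z | b=49 | c=162)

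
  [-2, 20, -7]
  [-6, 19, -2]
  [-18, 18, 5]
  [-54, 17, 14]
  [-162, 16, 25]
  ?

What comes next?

[-486, 15, 38]

First coordinate: ×3 each step; -2, -6, -18, -54, -162 → -486.
Second coordinate goes 20, 19, 18, 17, 16 → 15 (−1 each step).
Third coordinate: -7, -2, 5, 14, 25 → 38 (differences are 5, 7, 9, … (increasing by 2 each time)).
So the next triple is [-486, 15, 38].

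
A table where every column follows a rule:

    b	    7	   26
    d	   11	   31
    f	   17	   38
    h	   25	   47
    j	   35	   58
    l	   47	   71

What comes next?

n  61  86

Letter: letters move forward 2 places in the alphabet, so b, d, f, h, j, l → n.
Second component: 7, 11, 17, 25, 35, 47 → 61 (differences are 4, 6, 8, … (increasing by 2 each time)).
Third component: 26, 31, 38, 47, 58, 71 → 86 (differences are 5, 7, 9, … (increasing by 2 each time)).
Combining the parts gives n  61  86.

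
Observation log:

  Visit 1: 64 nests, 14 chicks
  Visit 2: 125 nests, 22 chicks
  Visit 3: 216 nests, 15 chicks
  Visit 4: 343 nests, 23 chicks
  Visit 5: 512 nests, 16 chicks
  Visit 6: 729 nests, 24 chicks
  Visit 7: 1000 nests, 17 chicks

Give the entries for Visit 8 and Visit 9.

1331 nests, 25 chicks; 1728 nests, 18 chicks

Nests: 64, 125, 216, 343, 512, 729, 1000 → 1331 → 1728 (perfect cubes: 4³, 5³, 6³, …).
Chicks — alternating steps +8, −7, +8, −7, …: 14, 22, 15, 23, 16, 24, 17 → 25 → 18.
Putting the parts together: 1331 nests, 25 chicks and then 1728 nests, 18 chicks.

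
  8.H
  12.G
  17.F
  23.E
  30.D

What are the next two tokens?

38.C, 47.B

First component goes 8, 12, 17, 23, 30 → 38 → 47 (differences are 4, 5, 6, … (increasing by 1 each time)).
For the letter, letters move back 1 place in the alphabet: H, G, F, E, D → C → B.
So the next two tokens are 38.C and 47.B.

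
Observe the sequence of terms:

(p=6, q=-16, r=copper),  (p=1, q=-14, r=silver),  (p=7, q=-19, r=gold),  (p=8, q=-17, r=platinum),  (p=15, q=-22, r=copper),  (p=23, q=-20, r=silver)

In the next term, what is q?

-25

For the p, each term is the sum of the two before it: 6, 1, 7, 8, 15, 23 → 38.
For the q, alternating steps +2, −5, +2, −5, …: -16, -14, -19, -17, -22, -20 → -25.
R: repeats copper → silver → gold → platinum; copper, silver, gold, platinum, copper, silver → gold.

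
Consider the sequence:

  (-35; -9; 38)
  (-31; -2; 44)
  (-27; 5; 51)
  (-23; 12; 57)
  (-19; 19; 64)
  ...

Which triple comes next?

(-15; 26; 70)

First entry: -35, -31, -27, -23, -19 → -15 (+4 each step).
Second entry goes -9, -2, 5, 12, 19 → 26 (+7 each step).
Third entry: 38, 44, 51, 57, 64 → 70 (alternating steps +6, +7, +6, +7, …).
Combining the parts gives (-15; 26; 70).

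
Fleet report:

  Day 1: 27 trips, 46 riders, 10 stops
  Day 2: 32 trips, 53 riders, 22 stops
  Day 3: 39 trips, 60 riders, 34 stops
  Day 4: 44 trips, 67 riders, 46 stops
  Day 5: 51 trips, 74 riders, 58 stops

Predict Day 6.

Trips: alternating steps +5, +7, +5, +7, …, so 27, 32, 39, 44, 51 → 56.
Riders goes 46, 53, 60, 67, 74 → 81 (+7 each step).
Stops — +12 each step: 10, 22, 34, 46, 58 → 70.
Putting it together: 56 trips, 81 riders, 70 stops.

56 trips, 81 riders, 70 stops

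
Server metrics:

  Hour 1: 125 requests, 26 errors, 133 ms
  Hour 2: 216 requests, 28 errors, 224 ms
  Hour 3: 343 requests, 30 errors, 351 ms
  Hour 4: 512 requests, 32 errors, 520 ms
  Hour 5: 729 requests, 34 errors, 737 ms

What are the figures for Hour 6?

For the requests, perfect cubes: 5³, 6³, 7³, …: 125, 216, 343, 512, 729 → 1000.
For the errors, +2 each step: 26, 28, 30, 32, 34 → 36.
Ms: always 8 more than the requests, so 133, 224, 351, 520, 737 → 1008.
So the next row is 1000 requests, 36 errors, 1008 ms.

1000 requests, 36 errors, 1008 ms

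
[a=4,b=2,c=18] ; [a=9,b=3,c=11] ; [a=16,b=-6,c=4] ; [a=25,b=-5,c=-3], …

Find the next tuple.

[a=36,b=-14,c=-10]

For the a, perfect squares: 2², 3², 4², …: 4, 9, 16, 25 → 36.
B goes 2, 3, -6, -5 → -14 (alternating steps +1, −9, +1, −9, …).
C: −7 each step; 18, 11, 4, -3 → -10.
So the next tuple is [a=36,b=-14,c=-10].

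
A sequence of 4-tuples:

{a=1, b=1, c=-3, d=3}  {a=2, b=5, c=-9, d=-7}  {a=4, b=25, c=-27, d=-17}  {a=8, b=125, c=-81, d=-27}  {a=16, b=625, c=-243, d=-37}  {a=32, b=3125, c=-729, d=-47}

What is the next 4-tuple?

{a=64, b=15625, c=-2187, d=-57}

For the a, ×2 each step: 1, 2, 4, 8, 16, 32 → 64.
B: ×5 each step, so 1, 5, 25, 125, 625, 3125 → 15625.
C goes -3, -9, -27, -81, -243, -729 → -2187 (×3 each step).
For the d, −10 each step: 3, -7, -17, -27, -37, -47 → -57.
Combining the parts gives {a=64, b=15625, c=-2187, d=-57}.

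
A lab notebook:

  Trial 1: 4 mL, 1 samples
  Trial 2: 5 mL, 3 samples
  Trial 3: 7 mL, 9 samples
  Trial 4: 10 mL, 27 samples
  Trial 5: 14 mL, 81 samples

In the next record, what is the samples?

243

Samples: 1, 3, 9, 27, 81 → 243 (×3 each step).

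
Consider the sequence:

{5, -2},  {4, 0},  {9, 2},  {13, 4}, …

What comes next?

First slot: 5, 4, 9, 13 → 22 (each term is the sum of the two before it).
For the second slot, +2 each step: -2, 0, 2, 4 → 6.
Putting it together: {22, 6}.

{22, 6}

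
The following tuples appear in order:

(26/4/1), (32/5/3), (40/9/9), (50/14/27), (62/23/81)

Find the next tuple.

First component — differences are 6, 8, 10, … (increasing by 2 each time): 26, 32, 40, 50, 62 → 76.
Second component: each term is the sum of the two before it, so 4, 5, 9, 14, 23 → 37.
Third component goes 1, 3, 9, 27, 81 → 243 (×3 each step).
Combining the parts gives (76/37/243).

(76/37/243)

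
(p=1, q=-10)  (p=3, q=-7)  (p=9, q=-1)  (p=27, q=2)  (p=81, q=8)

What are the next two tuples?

(p=243, q=11), (p=729, q=17)

P: ×3 each step; 1, 3, 9, 27, 81 → 243 → 729.
Q — alternating steps +3, +6, +3, +6, …: -10, -7, -1, 2, 8 → 11 → 17.
Putting the parts together: (p=243, q=11) and then (p=729, q=17).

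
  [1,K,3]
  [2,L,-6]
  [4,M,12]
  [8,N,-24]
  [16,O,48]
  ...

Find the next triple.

First coordinate — ×2 each step: 1, 2, 4, 8, 16 → 32.
Letter: letters move forward 1 place in the alphabet, so K, L, M, N, O → P.
Third coordinate — ×(-2) each step: 3, -6, 12, -24, 48 → -96.
Putting it together: [32,P,-96].

[32,P,-96]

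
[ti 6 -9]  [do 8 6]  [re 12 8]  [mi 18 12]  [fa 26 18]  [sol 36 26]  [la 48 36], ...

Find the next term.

[ti 62 48]

For the note, runs through the solfège scale do→ti: ti, do, re, mi, fa, sol, la → ti.
Second part: differences are 2, 4, 6, … (increasing by 2 each time); 6, 8, 12, 18, 26, 36, 48 → 62.
Third part: always the previous value of the second part; -9, 6, 8, 12, 18, 26, 36 → 48.
Combining the parts gives [ti 62 48].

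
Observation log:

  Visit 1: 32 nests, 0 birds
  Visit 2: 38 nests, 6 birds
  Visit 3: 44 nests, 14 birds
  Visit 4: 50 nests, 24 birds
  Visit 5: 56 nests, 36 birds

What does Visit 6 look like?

62 nests, 50 birds

Nests — +6 each step: 32, 38, 44, 50, 56 → 62.
For the birds, differences are 6, 8, 10, … (increasing by 2 each time): 0, 6, 14, 24, 36 → 50.
So the next line is 62 nests, 50 birds.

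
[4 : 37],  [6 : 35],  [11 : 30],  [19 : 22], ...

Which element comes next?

First coordinate: differences are 2, 5, 8, … (increasing by 3 each time); 4, 6, 11, 19 → 30.
For the second coordinate, together with the first coordinate always sums to 41: 37, 35, 30, 22 → 11.
So the next element is [30 : 11].

[30 : 11]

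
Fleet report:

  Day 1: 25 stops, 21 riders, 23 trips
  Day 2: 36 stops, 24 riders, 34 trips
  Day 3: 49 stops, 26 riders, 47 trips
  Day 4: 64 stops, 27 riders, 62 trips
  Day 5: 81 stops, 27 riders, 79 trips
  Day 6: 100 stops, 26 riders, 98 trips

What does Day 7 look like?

121 stops, 24 riders, 119 trips

Stops: 25, 36, 49, 64, 81, 100 → 121 (perfect squares: 5², 6², 7², …).
Riders: differences are 3, 2, 1, … (decreasing by 1 each time), so 21, 24, 26, 27, 27, 26 → 24.
Trips: always 2 less than the stops, so 23, 34, 47, 62, 79, 98 → 119.
Putting it together: 121 stops, 24 riders, 119 trips.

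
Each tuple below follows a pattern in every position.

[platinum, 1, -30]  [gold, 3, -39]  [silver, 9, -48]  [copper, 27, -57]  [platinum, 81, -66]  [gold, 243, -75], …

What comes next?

Metal: repeats platinum → gold → silver → copper, so platinum, gold, silver, copper, platinum, gold → silver.
Second value: 1, 3, 9, 27, 81, 243 → 729 (×3 each step).
Third value — −9 each step: -30, -39, -48, -57, -66, -75 → -84.
Putting it together: [silver, 729, -84].

[silver, 729, -84]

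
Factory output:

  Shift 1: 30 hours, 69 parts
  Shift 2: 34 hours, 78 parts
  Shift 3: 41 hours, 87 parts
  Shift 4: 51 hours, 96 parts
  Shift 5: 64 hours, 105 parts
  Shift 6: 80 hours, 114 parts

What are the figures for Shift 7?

Hours: 30, 34, 41, 51, 64, 80 → 99 (differences are 4, 7, 10, … (increasing by 3 each time)).
Parts goes 69, 78, 87, 96, 105, 114 → 123 (+9 each step).
Combining the parts gives 99 hours, 123 parts.

99 hours, 123 parts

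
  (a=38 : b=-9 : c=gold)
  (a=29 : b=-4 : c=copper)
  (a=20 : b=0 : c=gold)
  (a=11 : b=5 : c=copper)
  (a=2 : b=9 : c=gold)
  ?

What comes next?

(a=-7 : b=14 : c=copper)

A goes 38, 29, 20, 11, 2 → -7 (−9 each step).
B: -9, -4, 0, 5, 9 → 14 (alternating steps +5, +4, +5, +4, …).
C: alternates gold ↔ copper, so gold, copper, gold, copper, gold → copper.
Combining the parts gives (a=-7 : b=14 : c=copper).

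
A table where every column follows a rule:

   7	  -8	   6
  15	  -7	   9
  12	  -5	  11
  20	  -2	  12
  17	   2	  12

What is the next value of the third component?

Third component: differences are 3, 2, 1, … (decreasing by 1 each time); 6, 9, 11, 12, 12 → 11.

11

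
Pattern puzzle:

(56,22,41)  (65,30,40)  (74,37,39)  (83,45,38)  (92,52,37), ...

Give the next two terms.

(101,60,36), (110,67,35)

For the first coordinate, +9 each step: 56, 65, 74, 83, 92 → 101 → 110.
For the second coordinate, alternating steps +8, +7, +8, +7, …: 22, 30, 37, 45, 52 → 60 → 67.
Third coordinate: −1 each step, so 41, 40, 39, 38, 37 → 36 → 35.
So the next two terms are (101,60,36) and (110,67,35).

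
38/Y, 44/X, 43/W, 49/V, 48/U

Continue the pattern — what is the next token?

54/T

First component: alternating steps +6, −1, +6, −1, …; 38, 44, 43, 49, 48 → 54.
For the letter, letters move back 1 place in the alphabet: Y, X, W, V, U → T.
So the next token is 54/T.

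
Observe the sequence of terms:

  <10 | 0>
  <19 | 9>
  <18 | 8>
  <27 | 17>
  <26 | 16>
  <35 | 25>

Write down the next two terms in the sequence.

For the first coordinate, alternating steps +9, −1, +9, −1, …: 10, 19, 18, 27, 26, 35 → 34 → 43.
For the second coordinate, always 10 less than the first coordinate: 0, 9, 8, 17, 16, 25 → 24 → 33.
Putting the parts together: <34 | 24> and then <43 | 33>.

<34 | 24>, <43 | 33>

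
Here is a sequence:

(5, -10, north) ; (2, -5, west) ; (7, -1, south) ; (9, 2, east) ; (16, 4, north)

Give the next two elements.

First entry goes 5, 2, 7, 9, 16 → 25 → 41 (each term is the sum of the two before it).
Second entry — differences are 5, 4, 3, … (decreasing by 1 each time): -10, -5, -1, 2, 4 → 5 → 5.
Direction: repeats north → west → south → east; north, west, south, east, north → west → south.
Putting the parts together: (25, 5, west) and then (41, 5, south).

(25, 5, west), (41, 5, south)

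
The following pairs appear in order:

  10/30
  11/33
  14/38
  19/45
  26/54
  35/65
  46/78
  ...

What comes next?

59/93

First slot: differences are 1, 3, 5, … (increasing by 2 each time); 10, 11, 14, 19, 26, 35, 46 → 59.
Second slot — differences are 3, 5, 7, … (increasing by 2 each time): 30, 33, 38, 45, 54, 65, 78 → 93.
Putting it together: 59/93.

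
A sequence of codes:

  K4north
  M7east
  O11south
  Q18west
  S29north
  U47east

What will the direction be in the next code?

south

Direction — repeats north → east → south → west: north, east, south, west, north, east → south.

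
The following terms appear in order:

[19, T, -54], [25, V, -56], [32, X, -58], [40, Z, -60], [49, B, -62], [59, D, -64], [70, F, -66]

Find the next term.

[82, H, -68]

First value — differences are 6, 7, 8, … (increasing by 1 each time): 19, 25, 32, 40, 49, 59, 70 → 82.
Letter: letters move forward 2 places in the alphabet, wrapping Z→A; T, V, X, Z, B, D, F → H.
Third value: -54, -56, -58, -60, -62, -64, -66 → -68 (−2 each step).
Combining the parts gives [82, H, -68].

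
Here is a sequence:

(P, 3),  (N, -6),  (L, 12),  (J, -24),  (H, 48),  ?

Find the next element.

Letter: letters move back 2 places in the alphabet; P, N, L, J, H → F.
For the second slot, ×(-2) each step: 3, -6, 12, -24, 48 → -96.
So the next element is (F, -96).

(F, -96)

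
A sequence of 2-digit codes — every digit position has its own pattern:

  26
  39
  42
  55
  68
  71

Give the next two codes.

First digit: +1 each step, mod 10; 2, 3, 4, 5, 6, 7 → 8 → 9.
Second digit goes 6, 9, 2, 5, 8, 1 → 4 → 7 (+3 each step, mod 10).
So the next two codes are 84 and 97.

84 then 97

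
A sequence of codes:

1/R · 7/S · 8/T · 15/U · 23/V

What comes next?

38/W

First component goes 1, 7, 8, 15, 23 → 38 (each term is the sum of the two before it).
Letter: R, S, T, U, V → W (letters move forward 1 place in the alphabet).
Putting it together: 38/W.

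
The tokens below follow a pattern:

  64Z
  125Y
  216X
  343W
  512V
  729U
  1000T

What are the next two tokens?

1331S, 1728R

First component: 64, 125, 216, 343, 512, 729, 1000 → 1331 → 1728 (perfect cubes: 4³, 5³, 6³, …).
Letter — letters move back 1 place in the alphabet: Z, Y, X, W, V, U, T → S → R.
Putting the parts together: 1331S and then 1728R.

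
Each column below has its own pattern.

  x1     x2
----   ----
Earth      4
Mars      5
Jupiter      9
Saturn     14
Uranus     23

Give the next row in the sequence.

Neptune  37

Column x1: Earth, Mars, Jupiter, Saturn, Uranus → Neptune (runs through the planets Mercury→Neptune).
Column x2: 4, 5, 9, 14, 23 → 37 (each term is the sum of the two before it).
So the next row is Neptune  37.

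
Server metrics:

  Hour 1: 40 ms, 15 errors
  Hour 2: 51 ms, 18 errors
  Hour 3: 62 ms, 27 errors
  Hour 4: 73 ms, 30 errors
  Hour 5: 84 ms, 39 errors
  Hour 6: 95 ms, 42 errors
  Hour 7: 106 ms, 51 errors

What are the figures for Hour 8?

Ms: +11 each step, so 40, 51, 62, 73, 84, 95, 106 → 117.
For the errors, alternating steps +3, +9, +3, +9, …: 15, 18, 27, 30, 39, 42, 51 → 54.
Combining the parts gives 117 ms, 54 errors.

117 ms, 54 errors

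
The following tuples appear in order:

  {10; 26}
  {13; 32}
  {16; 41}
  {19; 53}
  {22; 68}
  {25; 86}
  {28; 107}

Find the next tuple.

{31; 131}

For the first component, +3 each step: 10, 13, 16, 19, 22, 25, 28 → 31.
Second component: differences are 6, 9, 12, … (increasing by 3 each time); 26, 32, 41, 53, 68, 86, 107 → 131.
Putting it together: {31; 131}.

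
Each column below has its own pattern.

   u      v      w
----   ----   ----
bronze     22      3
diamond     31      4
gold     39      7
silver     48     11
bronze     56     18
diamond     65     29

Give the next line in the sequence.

gold  73  47

For the column u, repeats bronze → diamond → gold → silver: bronze, diamond, gold, silver, bronze, diamond → gold.
Column v: alternating steps +9, +8, +9, +8, …, so 22, 31, 39, 48, 56, 65 → 73.
Column w: each term is the sum of the two before it, so 3, 4, 7, 11, 18, 29 → 47.
Combining the parts gives gold  73  47.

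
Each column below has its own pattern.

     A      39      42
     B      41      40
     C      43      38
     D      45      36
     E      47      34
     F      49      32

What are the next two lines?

Letter goes A, B, C, D, E, F → G → H (letters move forward 1 place in the alphabet).
Second component — +2 each step: 39, 41, 43, 45, 47, 49 → 51 → 53.
Third component goes 42, 40, 38, 36, 34, 32 → 30 → 28 (−2 each step).
So the next two lines are G  51  30 and H  53  28.

G  51  30; H  53  28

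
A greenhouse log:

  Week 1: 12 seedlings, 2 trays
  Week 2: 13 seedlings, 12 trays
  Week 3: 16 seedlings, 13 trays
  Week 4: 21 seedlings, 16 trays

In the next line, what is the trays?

21

Seedlings: differences are 1, 3, 5, … (increasing by 2 each time), so 12, 13, 16, 21 → 28.
Trays goes 2, 12, 13, 16 → 21 (always the previous value of the seedlings).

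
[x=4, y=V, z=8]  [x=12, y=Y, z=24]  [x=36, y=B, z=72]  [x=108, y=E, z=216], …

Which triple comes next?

[x=324, y=H, z=648]

X: ×3 each step, so 4, 12, 36, 108 → 324.
Y: letters move forward 3 places in the alphabet, wrapping Z→A, so V, Y, B, E → H.
Z — always 2 × the x: 8, 24, 72, 216 → 648.
Putting it together: [x=324, y=H, z=648].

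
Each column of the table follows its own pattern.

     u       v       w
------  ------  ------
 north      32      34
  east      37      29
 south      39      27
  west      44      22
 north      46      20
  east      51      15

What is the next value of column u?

Column u: repeats north → east → south → west, so north, east, south, west, north, east → south.

south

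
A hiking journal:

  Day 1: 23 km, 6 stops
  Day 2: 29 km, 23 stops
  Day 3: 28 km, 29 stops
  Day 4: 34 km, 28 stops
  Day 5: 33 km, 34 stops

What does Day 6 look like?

39 km, 33 stops

For the km, alternating steps +6, −1, +6, −1, …: 23, 29, 28, 34, 33 → 39.
For the stops, always the previous value of the km: 6, 23, 29, 28, 34 → 33.
Combining the parts gives 39 km, 33 stops.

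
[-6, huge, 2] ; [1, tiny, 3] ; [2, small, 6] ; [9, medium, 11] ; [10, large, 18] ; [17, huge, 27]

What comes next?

For the first coordinate, alternating steps +7, +1, +7, +1, …: -6, 1, 2, 9, 10, 17 → 18.
Size: huge, tiny, small, medium, large, huge → tiny (repeats huge → tiny → small → medium → large).
Third coordinate goes 2, 3, 6, 11, 18, 27 → 38 (differences are 1, 3, 5, … (increasing by 2 each time)).
So the next term is [18, tiny, 38].

[18, tiny, 38]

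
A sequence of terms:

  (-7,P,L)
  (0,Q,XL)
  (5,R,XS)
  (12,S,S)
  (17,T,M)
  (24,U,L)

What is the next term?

(29,V,XL)

First slot: alternating steps +7, +5, +7, +5, …, so -7, 0, 5, 12, 17, 24 → 29.
Letter: letters move forward 1 place in the alphabet, so P, Q, R, S, T, U → V.
Size — repeats L → XL → XS → S → M: L, XL, XS, S, M, L → XL.
Putting it together: (29,V,XL).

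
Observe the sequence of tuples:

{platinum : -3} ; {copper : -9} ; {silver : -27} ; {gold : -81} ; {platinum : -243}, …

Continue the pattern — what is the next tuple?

For the metal, repeats platinum → copper → silver → gold: platinum, copper, silver, gold, platinum → copper.
Second component goes -3, -9, -27, -81, -243 → -729 (×3 each step).
Combining the parts gives {copper : -729}.

{copper : -729}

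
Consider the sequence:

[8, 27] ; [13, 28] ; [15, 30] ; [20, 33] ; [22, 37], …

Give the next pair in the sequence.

[27, 42]

First component: 8, 13, 15, 20, 22 → 27 (alternating steps +5, +2, +5, +2, …).
Second component: 27, 28, 30, 33, 37 → 42 (differences are 1, 2, 3, … (increasing by 1 each time)).
So the next pair is [27, 42].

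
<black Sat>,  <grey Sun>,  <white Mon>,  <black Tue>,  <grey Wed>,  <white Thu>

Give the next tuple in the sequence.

<black Fri>

Shade — repeats black → grey → white: black, grey, white, black, grey, white → black.
Day: Sat, Sun, Mon, Tue, Wed, Thu → Fri (runs through the weekdays Mon→Sun).
Putting it together: <black Fri>.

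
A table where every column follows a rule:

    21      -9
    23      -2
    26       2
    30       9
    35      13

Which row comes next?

First component: differences are 2, 3, 4, … (increasing by 1 each time); 21, 23, 26, 30, 35 → 41.
Second component: -9, -2, 2, 9, 13 → 20 (alternating steps +7, +4, +7, +4, …).
So the next row is 41  20.

41  20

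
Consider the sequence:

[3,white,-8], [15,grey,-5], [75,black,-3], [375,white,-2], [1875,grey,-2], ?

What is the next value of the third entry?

Third entry: differences are 3, 2, 1, … (decreasing by 1 each time); -8, -5, -3, -2, -2 → -3.

-3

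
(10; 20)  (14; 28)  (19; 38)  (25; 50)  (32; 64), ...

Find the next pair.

(40; 80)

For the first component, differences are 4, 5, 6, … (increasing by 1 each time): 10, 14, 19, 25, 32 → 40.
Second component — always 2 × the first component: 20, 28, 38, 50, 64 → 80.
Combining the parts gives (40; 80).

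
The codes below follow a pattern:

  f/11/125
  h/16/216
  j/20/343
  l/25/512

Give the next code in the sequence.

Letter: letters move forward 2 places in the alphabet; f, h, j, l → n.
Second component: alternating steps +5, +4, +5, +4, …, so 11, 16, 20, 25 → 29.
Third component: perfect cubes: 5³, 6³, 7³, …, so 125, 216, 343, 512 → 729.
Combining the parts gives n/29/729.

n/29/729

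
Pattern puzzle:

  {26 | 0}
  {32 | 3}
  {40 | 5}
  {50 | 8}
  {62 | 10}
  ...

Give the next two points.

{76 | 13}, {92 | 15}

First slot: 26, 32, 40, 50, 62 → 76 → 92 (differences are 6, 8, 10, … (increasing by 2 each time)).
Second slot: alternating steps +3, +2, +3, +2, …; 0, 3, 5, 8, 10 → 13 → 15.
Putting the parts together: {76 | 13} and then {92 | 15}.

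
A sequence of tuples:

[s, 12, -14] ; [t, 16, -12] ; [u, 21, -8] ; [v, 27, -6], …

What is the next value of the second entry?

34

Second entry: differences are 4, 5, 6, … (increasing by 1 each time), so 12, 16, 21, 27 → 34.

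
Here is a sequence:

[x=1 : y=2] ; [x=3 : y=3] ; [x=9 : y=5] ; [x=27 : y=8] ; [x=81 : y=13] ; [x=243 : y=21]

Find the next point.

X: ×3 each step; 1, 3, 9, 27, 81, 243 → 729.
For the y, each term is the sum of the two before it: 2, 3, 5, 8, 13, 21 → 34.
So the next point is [x=729 : y=34].

[x=729 : y=34]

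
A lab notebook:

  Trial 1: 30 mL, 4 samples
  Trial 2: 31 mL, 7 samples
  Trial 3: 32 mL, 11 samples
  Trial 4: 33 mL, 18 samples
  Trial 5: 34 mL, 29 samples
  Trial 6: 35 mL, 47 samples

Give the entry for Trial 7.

36 mL, 76 samples

ML: 30, 31, 32, 33, 34, 35 → 36 (+1 each step).
Samples — each term is the sum of the two before it: 4, 7, 11, 18, 29, 47 → 76.
Putting it together: 36 mL, 76 samples.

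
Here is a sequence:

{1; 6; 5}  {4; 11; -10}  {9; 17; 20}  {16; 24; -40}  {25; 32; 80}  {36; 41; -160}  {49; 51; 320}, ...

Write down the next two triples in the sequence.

For the first component, perfect squares: 1², 2², 3², …: 1, 4, 9, 16, 25, 36, 49 → 64 → 81.
Second component: 6, 11, 17, 24, 32, 41, 51 → 62 → 74 (differences are 5, 6, 7, … (increasing by 1 each time)).
Third component: 5, -10, 20, -40, 80, -160, 320 → -640 → 1280 (×(-2) each step).
Putting the parts together: {64; 62; -640} and then {81; 74; 1280}.

{64; 62; -640}, {81; 74; 1280}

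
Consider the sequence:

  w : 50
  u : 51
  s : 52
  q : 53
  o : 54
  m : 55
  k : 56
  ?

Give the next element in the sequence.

Letter goes w, u, s, q, o, m, k → i (letters move back 2 places in the alphabet).
For the second coordinate, +1 each step: 50, 51, 52, 53, 54, 55, 56 → 57.
Combining the parts gives i : 57.

i : 57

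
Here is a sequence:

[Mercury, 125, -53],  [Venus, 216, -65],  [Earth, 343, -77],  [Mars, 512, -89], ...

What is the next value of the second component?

Planet: Mercury, Venus, Earth, Mars → Jupiter (runs through the planets Mercury→Neptune).
For the second component, perfect cubes: 5³, 6³, 7³, …: 125, 216, 343, 512 → 729.
Third component: −12 each step; -53, -65, -77, -89 → -101.

729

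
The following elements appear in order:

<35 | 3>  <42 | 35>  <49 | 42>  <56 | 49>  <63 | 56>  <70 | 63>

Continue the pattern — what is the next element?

<77 | 70>

First part — +7 each step: 35, 42, 49, 56, 63, 70 → 77.
Second part: always the previous value of the first part, so 3, 35, 42, 49, 56, 63 → 70.
Putting it together: <77 | 70>.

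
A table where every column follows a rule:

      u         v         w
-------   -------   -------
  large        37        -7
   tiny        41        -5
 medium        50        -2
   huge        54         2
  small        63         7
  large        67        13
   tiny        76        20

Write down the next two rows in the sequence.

For the column u, repeats large → tiny → medium → huge → small: large, tiny, medium, huge, small, large, tiny → medium → huge.
Column v: alternating steps +4, +9, +4, +9, …, so 37, 41, 50, 54, 63, 67, 76 → 80 → 89.
Column w — differences are 2, 3, 4, … (increasing by 1 each time): -7, -5, -2, 2, 7, 13, 20 → 28 → 37.
Putting the parts together: medium  80  28 and then huge  89  37.

medium  80  28; huge  89  37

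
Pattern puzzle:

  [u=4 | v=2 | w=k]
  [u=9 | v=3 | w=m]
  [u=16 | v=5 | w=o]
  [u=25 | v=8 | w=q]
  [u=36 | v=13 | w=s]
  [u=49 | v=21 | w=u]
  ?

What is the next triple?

U: perfect squares: 2², 3², 4², …, so 4, 9, 16, 25, 36, 49 → 64.
V: 2, 3, 5, 8, 13, 21 → 34 (each term is the sum of the two before it).
W: letters move forward 2 places in the alphabet; k, m, o, q, s, u → w.
Putting it together: [u=64 | v=34 | w=w].

[u=64 | v=34 | w=w]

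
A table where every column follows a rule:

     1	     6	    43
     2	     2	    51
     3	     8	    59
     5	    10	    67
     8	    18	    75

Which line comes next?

13  28  83

First component: each term is the sum of the two before it; 1, 2, 3, 5, 8 → 13.
Second component goes 6, 2, 8, 10, 18 → 28 (each term is the sum of the two before it).
For the third component, +8 each step: 43, 51, 59, 67, 75 → 83.
Combining the parts gives 13  28  83.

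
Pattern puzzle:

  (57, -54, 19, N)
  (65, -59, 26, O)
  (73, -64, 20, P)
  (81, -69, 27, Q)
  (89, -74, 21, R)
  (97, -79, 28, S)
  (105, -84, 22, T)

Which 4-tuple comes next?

First slot — +8 each step: 57, 65, 73, 81, 89, 97, 105 → 113.
Second slot: -54, -59, -64, -69, -74, -79, -84 → -89 (−5 each step).
Third slot: 19, 26, 20, 27, 21, 28, 22 → 29 (alternating steps +7, −6, +7, −6, …).
Letter: letters move forward 1 place in the alphabet; N, O, P, Q, R, S, T → U.
Putting it together: (113, -89, 29, U).

(113, -89, 29, U)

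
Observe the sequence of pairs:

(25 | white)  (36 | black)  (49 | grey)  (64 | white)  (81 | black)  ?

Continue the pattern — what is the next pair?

First slot goes 25, 36, 49, 64, 81 → 100 (perfect squares: 5², 6², 7², …).
Shade: white, black, grey, white, black → grey (repeats white → black → grey).
Putting it together: (100 | grey).

(100 | grey)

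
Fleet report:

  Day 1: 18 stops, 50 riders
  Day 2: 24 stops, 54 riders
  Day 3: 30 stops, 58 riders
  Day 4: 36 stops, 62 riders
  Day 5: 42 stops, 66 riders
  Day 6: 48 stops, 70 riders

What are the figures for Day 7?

54 stops, 74 riders

Stops: +6 each step, so 18, 24, 30, 36, 42, 48 → 54.
Riders: +4 each step, so 50, 54, 58, 62, 66, 70 → 74.
So the next row is 54 stops, 74 riders.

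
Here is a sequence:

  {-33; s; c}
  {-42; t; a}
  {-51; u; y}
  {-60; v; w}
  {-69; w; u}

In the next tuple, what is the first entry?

-78

For the first entry, −9 each step: -33, -42, -51, -60, -69 → -78.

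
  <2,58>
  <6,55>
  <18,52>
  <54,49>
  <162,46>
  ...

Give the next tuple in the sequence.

First entry — ×3 each step: 2, 6, 18, 54, 162 → 486.
Second entry goes 58, 55, 52, 49, 46 → 43 (−3 each step).
Combining the parts gives <486,43>.

<486,43>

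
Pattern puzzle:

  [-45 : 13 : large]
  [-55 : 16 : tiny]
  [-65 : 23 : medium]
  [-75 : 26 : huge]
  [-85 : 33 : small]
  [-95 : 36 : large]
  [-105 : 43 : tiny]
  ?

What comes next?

First part: -45, -55, -65, -75, -85, -95, -105 → -115 (−10 each step).
Second part — alternating steps +3, +7, +3, +7, …: 13, 16, 23, 26, 33, 36, 43 → 46.
Size goes large, tiny, medium, huge, small, large, tiny → medium (repeats large → tiny → medium → huge → small).
So the next triple is [-115 : 46 : medium].

[-115 : 46 : medium]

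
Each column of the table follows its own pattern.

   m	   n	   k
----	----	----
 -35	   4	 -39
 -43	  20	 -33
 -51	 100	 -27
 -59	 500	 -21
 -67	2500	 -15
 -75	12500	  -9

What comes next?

-83  62500  -3

Column m: −8 each step, so -35, -43, -51, -59, -67, -75 → -83.
Column n: ×5 each step; 4, 20, 100, 500, 2500, 12500 → 62500.
Column k: +6 each step, so -39, -33, -27, -21, -15, -9 → -3.
So the next line is -83  62500  -3.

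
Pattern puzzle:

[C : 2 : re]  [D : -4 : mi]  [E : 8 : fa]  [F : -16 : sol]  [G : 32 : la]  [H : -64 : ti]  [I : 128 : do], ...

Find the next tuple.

[J : -256 : re]

For the letter, letters move forward 1 place in the alphabet: C, D, E, F, G, H, I → J.
Second entry: ×(-2) each step, so 2, -4, 8, -16, 32, -64, 128 → -256.
Note: runs through the solfège scale do→ti, so re, mi, fa, sol, la, ti, do → re.
Combining the parts gives [J : -256 : re].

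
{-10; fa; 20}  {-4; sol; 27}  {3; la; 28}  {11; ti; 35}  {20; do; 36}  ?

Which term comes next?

For the first slot, differences are 6, 7, 8, … (increasing by 1 each time): -10, -4, 3, 11, 20 → 30.
Note: runs through the solfège scale do→ti; fa, sol, la, ti, do → re.
Third slot goes 20, 27, 28, 35, 36 → 43 (alternating steps +7, +1, +7, +1, …).
Putting it together: {30; re; 43}.

{30; re; 43}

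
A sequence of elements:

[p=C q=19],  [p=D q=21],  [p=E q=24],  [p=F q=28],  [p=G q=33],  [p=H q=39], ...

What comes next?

[p=I q=46]

P: letters move forward 1 place in the alphabet, so C, D, E, F, G, H → I.
Q goes 19, 21, 24, 28, 33, 39 → 46 (differences are 2, 3, 4, … (increasing by 1 each time)).
So the next element is [p=I q=46].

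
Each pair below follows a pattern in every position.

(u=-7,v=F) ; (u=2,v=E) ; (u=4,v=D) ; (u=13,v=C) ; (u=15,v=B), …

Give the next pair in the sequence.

(u=24,v=A)

U: alternating steps +9, +2, +9, +2, …; -7, 2, 4, 13, 15 → 24.
V: letters move back 1 place in the alphabet; F, E, D, C, B → A.
So the next pair is (u=24,v=A).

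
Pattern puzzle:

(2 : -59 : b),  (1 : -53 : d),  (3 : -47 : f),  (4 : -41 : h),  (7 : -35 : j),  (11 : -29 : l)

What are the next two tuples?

(18 : -23 : n), (29 : -17 : p)

First coordinate goes 2, 1, 3, 4, 7, 11 → 18 → 29 (each term is the sum of the two before it).
Second coordinate: -59, -53, -47, -41, -35, -29 → -23 → -17 (+6 each step).
Letter: b, d, f, h, j, l → n → p (letters move forward 2 places in the alphabet).
Putting the parts together: (18 : -23 : n) and then (29 : -17 : p).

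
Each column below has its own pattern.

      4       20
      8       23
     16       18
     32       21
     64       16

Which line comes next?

First component — ×2 each step: 4, 8, 16, 32, 64 → 128.
For the second component, alternating steps +3, −5, +3, −5, …: 20, 23, 18, 21, 16 → 19.
Putting it together: 128  19.

128  19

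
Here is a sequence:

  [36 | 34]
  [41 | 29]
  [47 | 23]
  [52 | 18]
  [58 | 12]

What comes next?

[63 | 7]

For the first part, alternating steps +5, +6, +5, +6, …: 36, 41, 47, 52, 58 → 63.
Second part: 34, 29, 23, 18, 12 → 7 (together with the first part always sums to 70).
So the next tuple is [63 | 7].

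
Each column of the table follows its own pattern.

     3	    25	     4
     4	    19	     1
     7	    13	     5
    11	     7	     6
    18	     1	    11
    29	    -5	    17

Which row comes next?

47  -11  28

First component goes 3, 4, 7, 11, 18, 29 → 47 (each term is the sum of the two before it).
For the second component, −6 each step: 25, 19, 13, 7, 1, -5 → -11.
Third component: each term is the sum of the two before it; 4, 1, 5, 6, 11, 17 → 28.
So the next row is 47  -11  28.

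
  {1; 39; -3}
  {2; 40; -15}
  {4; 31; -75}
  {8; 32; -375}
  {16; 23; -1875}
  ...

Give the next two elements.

{32; 24; -9375}, {64; 15; -46875}

First part: ×2 each step, so 1, 2, 4, 8, 16 → 32 → 64.
Second part: alternating steps +1, −9, +1, −9, …, so 39, 40, 31, 32, 23 → 24 → 15.
For the third part, ×5 each step: -3, -15, -75, -375, -1875 → -9375 → -46875.
So the next two elements are {32; 24; -9375} and {64; 15; -46875}.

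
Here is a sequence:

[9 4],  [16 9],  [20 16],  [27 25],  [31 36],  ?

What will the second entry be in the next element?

Second entry — perfect squares: 2², 3², 4², …: 4, 9, 16, 25, 36 → 49.

49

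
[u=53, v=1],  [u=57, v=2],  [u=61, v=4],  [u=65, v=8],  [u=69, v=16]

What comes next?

U: +4 each step; 53, 57, 61, 65, 69 → 73.
For the v, ×2 each step: 1, 2, 4, 8, 16 → 32.
Combining the parts gives [u=73, v=32].

[u=73, v=32]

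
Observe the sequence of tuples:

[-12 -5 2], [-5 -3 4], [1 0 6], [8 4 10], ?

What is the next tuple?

First coordinate: alternating steps +7, +6, +7, +6, …; -12, -5, 1, 8 → 14.
For the second coordinate, differences are 2, 3, 4, … (increasing by 1 each time): -5, -3, 0, 4 → 9.
Third coordinate: each term is the sum of the two before it; 2, 4, 6, 10 → 16.
So the next tuple is [14 9 16].

[14 9 16]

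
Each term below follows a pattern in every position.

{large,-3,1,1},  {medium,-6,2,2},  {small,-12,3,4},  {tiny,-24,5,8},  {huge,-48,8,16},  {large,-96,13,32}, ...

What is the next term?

{medium,-192,21,64}

Size — repeats large → medium → small → tiny → huge: large, medium, small, tiny, huge, large → medium.
For the second entry, ×2 each step: -3, -6, -12, -24, -48, -96 → -192.
For the third entry, each term is the sum of the two before it: 1, 2, 3, 5, 8, 13 → 21.
For the fourth entry, ×2 each step: 1, 2, 4, 8, 16, 32 → 64.
Combining the parts gives {medium,-192,21,64}.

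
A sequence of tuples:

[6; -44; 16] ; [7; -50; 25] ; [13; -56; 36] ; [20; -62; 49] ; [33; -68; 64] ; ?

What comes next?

[53; -74; 81]

First value goes 6, 7, 13, 20, 33 → 53 (each term is the sum of the two before it).
Second value goes -44, -50, -56, -62, -68 → -74 (−6 each step).
Third value goes 16, 25, 36, 49, 64 → 81 (perfect squares: 4², 5², 6², …).
So the next tuple is [53; -74; 81].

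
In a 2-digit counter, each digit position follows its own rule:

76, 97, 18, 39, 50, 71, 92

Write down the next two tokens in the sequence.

13, 34

First digit: 7, 9, 1, 3, 5, 7, 9 → 1 → 3 (+2 each step, mod 10).
Second digit — +1 each step, mod 10: 6, 7, 8, 9, 0, 1, 2 → 3 → 4.
So the next two tokens are 13 and 34.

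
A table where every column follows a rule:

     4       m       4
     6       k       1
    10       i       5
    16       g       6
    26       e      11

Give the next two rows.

First component goes 4, 6, 10, 16, 26 → 42 → 68 (each term is the sum of the two before it).
Letter: m, k, i, g, e → c → a (letters move back 2 places in the alphabet).
Third component: 4, 1, 5, 6, 11 → 17 → 28 (each term is the sum of the two before it).
So the next two rows are 42  c  17 and 68  a  28.

42  c  17; 68  a  28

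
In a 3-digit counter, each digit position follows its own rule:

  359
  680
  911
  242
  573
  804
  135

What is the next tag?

First digit: 3, 6, 9, 2, 5, 8, 1 → 4 (+3 each step, mod 10).
Second digit — +3 each step, mod 10: 5, 8, 1, 4, 7, 0, 3 → 6.
Third digit: +1 each step, mod 10; 9, 0, 1, 2, 3, 4, 5 → 6.
So the next tag is 466.

466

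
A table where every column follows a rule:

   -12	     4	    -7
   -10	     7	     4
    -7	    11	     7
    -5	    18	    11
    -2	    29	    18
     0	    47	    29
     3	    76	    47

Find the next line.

First component — alternating steps +2, +3, +2, +3, …: -12, -10, -7, -5, -2, 0, 3 → 5.
Second component goes 4, 7, 11, 18, 29, 47, 76 → 123 (each term is the sum of the two before it).
Third component: always the previous value of the second component; -7, 4, 7, 11, 18, 29, 47 → 76.
Putting it together: 5  123  76.

5  123  76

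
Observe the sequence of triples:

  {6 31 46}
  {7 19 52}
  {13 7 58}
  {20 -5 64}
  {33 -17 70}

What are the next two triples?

First slot goes 6, 7, 13, 20, 33 → 53 → 86 (each term is the sum of the two before it).
Second slot: 31, 19, 7, -5, -17 → -29 → -41 (−12 each step).
Third slot goes 46, 52, 58, 64, 70 → 76 → 82 (+6 each step).
So the next two triples are {53 -29 76} and {86 -41 82}.

{53 -29 76}, {86 -41 82}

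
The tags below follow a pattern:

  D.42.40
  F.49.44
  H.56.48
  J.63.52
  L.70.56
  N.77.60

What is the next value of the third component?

Letter goes D, F, H, J, L, N → P (letters move forward 2 places in the alphabet).
Second component goes 42, 49, 56, 63, 70, 77 → 84 (+7 each step).
Third component goes 40, 44, 48, 52, 56, 60 → 64 (+4 each step).

64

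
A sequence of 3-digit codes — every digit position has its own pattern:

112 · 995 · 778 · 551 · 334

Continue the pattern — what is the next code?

First digit: −2 each step, mod 10, so 1, 9, 7, 5, 3 → 1.
Second digit: 1, 9, 7, 5, 3 → 1 (−2 each step, mod 10).
Third digit goes 2, 5, 8, 1, 4 → 7 (+3 each step, mod 10).
Combining the parts gives 117.

117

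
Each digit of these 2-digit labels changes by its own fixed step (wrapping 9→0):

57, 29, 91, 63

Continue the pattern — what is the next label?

For the first digit, −3 each step, mod 10: 5, 2, 9, 6 → 3.
For the second digit, +2 each step, mod 10: 7, 9, 1, 3 → 5.
Combining the parts gives 35.

35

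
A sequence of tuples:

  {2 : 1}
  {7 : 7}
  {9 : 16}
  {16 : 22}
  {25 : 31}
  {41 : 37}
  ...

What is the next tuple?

First value: 2, 7, 9, 16, 25, 41 → 66 (each term is the sum of the two before it).
Second value — alternating steps +6, +9, +6, +9, …: 1, 7, 16, 22, 31, 37 → 46.
So the next tuple is {66 : 46}.

{66 : 46}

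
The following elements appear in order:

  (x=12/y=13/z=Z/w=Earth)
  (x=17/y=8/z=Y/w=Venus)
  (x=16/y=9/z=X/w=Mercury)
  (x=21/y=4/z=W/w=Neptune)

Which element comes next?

X — alternating steps +5, −1, +5, −1, …: 12, 17, 16, 21 → 20.
Y: together with the x always sums to 25; 13, 8, 9, 4 → 5.
Z goes Z, Y, X, W → V (letters move back 1 place in the alphabet).
W — runs backward through the planets Mercury→Neptune: Earth, Venus, Mercury, Neptune → Uranus.
Putting it together: (x=20/y=5/z=V/w=Uranus).

(x=20/y=5/z=V/w=Uranus)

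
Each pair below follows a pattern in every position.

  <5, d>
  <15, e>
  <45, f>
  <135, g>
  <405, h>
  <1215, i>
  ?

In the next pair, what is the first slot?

First slot: ×3 each step; 5, 15, 45, 135, 405, 1215 → 3645.

3645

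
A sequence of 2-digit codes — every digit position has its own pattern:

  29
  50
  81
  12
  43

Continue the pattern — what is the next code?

For the first digit, +3 each step, mod 10: 2, 5, 8, 1, 4 → 7.
Second digit — +1 each step, mod 10: 9, 0, 1, 2, 3 → 4.
So the next code is 74.

74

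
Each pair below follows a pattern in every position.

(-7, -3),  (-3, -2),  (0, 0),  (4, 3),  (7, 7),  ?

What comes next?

First slot: alternating steps +4, +3, +4, +3, …; -7, -3, 0, 4, 7 → 11.
Second slot — differences are 1, 2, 3, … (increasing by 1 each time): -3, -2, 0, 3, 7 → 12.
Putting it together: (11, 12).

(11, 12)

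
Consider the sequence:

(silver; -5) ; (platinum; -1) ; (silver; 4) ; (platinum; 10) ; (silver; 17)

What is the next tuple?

(platinum; 25)

Metal: silver, platinum, silver, platinum, silver → platinum (alternates silver ↔ platinum).
Second entry goes -5, -1, 4, 10, 17 → 25 (differences are 4, 5, 6, … (increasing by 1 each time)).
So the next tuple is (platinum; 25).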